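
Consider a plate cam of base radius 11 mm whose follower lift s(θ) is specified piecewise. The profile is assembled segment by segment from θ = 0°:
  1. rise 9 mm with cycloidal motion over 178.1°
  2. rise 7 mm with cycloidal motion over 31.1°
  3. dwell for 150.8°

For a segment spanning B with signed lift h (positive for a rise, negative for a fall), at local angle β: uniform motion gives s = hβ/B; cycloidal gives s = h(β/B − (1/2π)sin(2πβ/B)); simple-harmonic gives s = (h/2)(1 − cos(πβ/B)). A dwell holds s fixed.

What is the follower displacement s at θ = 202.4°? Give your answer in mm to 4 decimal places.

seg 1 [0°–178.1°] cycloidal, h=9: full span → s += 9 → s = 9.0000
seg 2 [178.1°–209.2°] cycloidal, h=7: θ=202.4° here. β=24.3, B=31.1. 7·(0.7814 − sin(2π·0.7814)/(2π)) = 6.5620 → s = 15.5620

15.5620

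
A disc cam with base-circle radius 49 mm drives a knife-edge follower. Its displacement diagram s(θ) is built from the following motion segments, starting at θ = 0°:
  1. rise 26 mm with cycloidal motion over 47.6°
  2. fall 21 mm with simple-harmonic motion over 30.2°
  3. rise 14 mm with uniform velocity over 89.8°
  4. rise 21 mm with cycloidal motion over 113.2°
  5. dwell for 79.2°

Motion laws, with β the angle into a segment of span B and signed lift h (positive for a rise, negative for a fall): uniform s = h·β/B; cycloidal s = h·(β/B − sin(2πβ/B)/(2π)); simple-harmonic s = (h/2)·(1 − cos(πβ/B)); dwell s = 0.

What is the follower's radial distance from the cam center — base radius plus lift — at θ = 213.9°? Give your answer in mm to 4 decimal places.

seg 1 [0°–47.6°] cycloidal, h=26: full span → s += 26 → s = 26.0000
seg 2 [47.6°–77.8°] simple-harmonic, h=-21: full span → s += -21 → s = 5.0000
seg 3 [77.8°–167.6°] uniform, h=14: full span → s += 14 → s = 19.0000
seg 4 [167.6°–280.8°] cycloidal, h=21: θ=213.9° here. β=46.3, B=113.2. 21·(0.4090 − sin(2π·0.4090)/(2π)) = 6.7808 → s = 25.7808
radial distance = base radius + s = 49 + 25.7808 = 74.7808

74.7808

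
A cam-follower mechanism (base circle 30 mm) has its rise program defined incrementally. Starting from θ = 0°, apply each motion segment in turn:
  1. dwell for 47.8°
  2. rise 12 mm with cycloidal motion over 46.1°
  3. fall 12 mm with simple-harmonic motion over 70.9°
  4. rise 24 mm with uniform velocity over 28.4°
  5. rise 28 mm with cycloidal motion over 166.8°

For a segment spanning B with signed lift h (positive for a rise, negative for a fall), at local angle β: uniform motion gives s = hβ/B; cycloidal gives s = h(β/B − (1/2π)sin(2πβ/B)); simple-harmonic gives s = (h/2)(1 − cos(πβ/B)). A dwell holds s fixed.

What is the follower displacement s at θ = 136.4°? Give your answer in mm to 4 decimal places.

seg 1 [0°–47.8°] dwell: s stays 0.0000
seg 2 [47.8°–93.9°] cycloidal, h=12: full span → s += 12 → s = 12.0000
seg 3 [93.9°–164.8°] simple-harmonic, h=-12: θ=136.4° here. β=42.5, B=70.9. -12/2·(1 − cos(π·0.5994)) = -7.8440 → s = 4.1560

4.1560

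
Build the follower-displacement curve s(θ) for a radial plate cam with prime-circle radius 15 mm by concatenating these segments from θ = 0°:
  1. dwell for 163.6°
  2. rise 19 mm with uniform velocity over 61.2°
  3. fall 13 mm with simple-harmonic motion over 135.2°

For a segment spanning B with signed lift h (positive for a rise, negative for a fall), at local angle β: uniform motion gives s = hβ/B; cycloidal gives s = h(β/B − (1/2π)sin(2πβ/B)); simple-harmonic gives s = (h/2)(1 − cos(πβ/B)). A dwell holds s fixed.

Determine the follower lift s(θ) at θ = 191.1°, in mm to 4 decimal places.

seg 1 [0°–163.6°] dwell: s stays 0.0000
seg 2 [163.6°–224.8°] uniform, h=19: θ=191.1° here. β=27.5, B=61.2. 19·27.5/61.2 = 8.5376 → s = 8.5376

8.5376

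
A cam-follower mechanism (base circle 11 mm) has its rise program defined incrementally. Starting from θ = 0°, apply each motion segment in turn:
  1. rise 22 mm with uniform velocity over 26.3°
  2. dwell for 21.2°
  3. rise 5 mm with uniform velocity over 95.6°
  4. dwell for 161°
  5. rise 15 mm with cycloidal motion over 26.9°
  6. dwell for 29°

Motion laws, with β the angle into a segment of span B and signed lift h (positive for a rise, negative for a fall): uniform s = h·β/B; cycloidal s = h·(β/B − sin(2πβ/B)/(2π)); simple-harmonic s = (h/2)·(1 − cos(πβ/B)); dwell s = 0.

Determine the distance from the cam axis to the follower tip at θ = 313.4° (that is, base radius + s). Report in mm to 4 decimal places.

seg 1 [0°–26.3°] uniform, h=22: full span → s += 22 → s = 22.0000
seg 2 [26.3°–47.5°] dwell: s stays 22.0000
seg 3 [47.5°–143.1°] uniform, h=5: full span → s += 5 → s = 27.0000
seg 4 [143.1°–304.1°] dwell: s stays 27.0000
seg 5 [304.1°–331°] cycloidal, h=15: θ=313.4° here. β=9.3, B=26.9. 15·(0.3457 − sin(2π·0.3457)/(2π)) = 3.2175 → s = 30.2175
radial distance = base radius + s = 11 + 30.2175 = 41.2175

41.2175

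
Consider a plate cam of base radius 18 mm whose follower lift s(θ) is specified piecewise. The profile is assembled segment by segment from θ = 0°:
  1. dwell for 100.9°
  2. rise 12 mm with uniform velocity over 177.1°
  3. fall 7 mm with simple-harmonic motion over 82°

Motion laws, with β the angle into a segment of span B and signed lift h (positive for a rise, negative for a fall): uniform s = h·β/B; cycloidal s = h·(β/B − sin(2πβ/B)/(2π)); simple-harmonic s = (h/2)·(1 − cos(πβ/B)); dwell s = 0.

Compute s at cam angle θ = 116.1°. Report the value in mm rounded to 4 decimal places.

seg 1 [0°–100.9°] dwell: s stays 0.0000
seg 2 [100.9°–278°] uniform, h=12: θ=116.1° here. β=15.2, B=177.1. 12·15.2/177.1 = 1.0299 → s = 1.0299

1.0299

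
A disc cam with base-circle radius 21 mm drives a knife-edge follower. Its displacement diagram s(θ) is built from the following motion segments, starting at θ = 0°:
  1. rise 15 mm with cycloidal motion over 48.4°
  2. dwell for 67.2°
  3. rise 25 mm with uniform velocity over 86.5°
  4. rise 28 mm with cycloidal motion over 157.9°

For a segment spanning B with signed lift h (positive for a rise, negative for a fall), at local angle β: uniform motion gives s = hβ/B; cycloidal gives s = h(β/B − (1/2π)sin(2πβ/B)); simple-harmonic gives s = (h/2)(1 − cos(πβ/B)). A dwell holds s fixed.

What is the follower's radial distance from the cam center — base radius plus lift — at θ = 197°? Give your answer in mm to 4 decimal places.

seg 1 [0°–48.4°] cycloidal, h=15: full span → s += 15 → s = 15.0000
seg 2 [48.4°–115.6°] dwell: s stays 15.0000
seg 3 [115.6°–202.1°] uniform, h=25: θ=197° here. β=81.4, B=86.5. 25·81.4/86.5 = 23.5260 → s = 38.5260
radial distance = base radius + s = 21 + 38.5260 = 59.5260

59.5260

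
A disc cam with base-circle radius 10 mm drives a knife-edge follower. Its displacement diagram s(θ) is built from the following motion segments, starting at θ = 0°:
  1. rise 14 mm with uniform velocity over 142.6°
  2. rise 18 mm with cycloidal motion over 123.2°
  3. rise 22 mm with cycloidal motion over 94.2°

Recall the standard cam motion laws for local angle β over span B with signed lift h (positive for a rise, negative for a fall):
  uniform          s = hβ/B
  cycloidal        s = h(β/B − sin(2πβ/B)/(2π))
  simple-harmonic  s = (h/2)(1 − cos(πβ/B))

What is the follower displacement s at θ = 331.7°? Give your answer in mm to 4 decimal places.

seg 1 [0°–142.6°] uniform, h=14: full span → s += 14 → s = 14.0000
seg 2 [142.6°–265.8°] cycloidal, h=18: full span → s += 18 → s = 32.0000
seg 3 [265.8°–360°] cycloidal, h=22: θ=331.7° here. β=65.9, B=94.2. 22·(0.6996 − sin(2π·0.6996)/(2π)) = 18.7178 → s = 50.7178

50.7178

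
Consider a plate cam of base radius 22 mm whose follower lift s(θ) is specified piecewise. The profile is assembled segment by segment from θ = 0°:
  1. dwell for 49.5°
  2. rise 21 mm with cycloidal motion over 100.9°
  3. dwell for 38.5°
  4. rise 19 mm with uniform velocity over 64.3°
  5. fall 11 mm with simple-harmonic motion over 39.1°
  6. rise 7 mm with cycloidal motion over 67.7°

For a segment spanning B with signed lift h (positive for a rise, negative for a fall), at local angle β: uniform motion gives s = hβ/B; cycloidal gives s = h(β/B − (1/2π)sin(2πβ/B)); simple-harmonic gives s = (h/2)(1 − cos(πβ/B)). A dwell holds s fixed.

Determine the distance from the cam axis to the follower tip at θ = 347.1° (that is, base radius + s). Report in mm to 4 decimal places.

seg 1 [0°–49.5°] dwell: s stays 0.0000
seg 2 [49.5°–150.4°] cycloidal, h=21: full span → s += 21 → s = 21.0000
seg 3 [150.4°–188.9°] dwell: s stays 21.0000
seg 4 [188.9°–253.2°] uniform, h=19: full span → s += 19 → s = 40.0000
seg 5 [253.2°–292.3°] simple-harmonic, h=-11: full span → s += -11 → s = 29.0000
seg 6 [292.3°–360°] cycloidal, h=7: θ=347.1° here. β=54.8, B=67.7. 7·(0.8095 − sin(2π·0.8095)/(2π)) = 6.7034 → s = 35.7034
radial distance = base radius + s = 22 + 35.7034 = 57.7034

57.7034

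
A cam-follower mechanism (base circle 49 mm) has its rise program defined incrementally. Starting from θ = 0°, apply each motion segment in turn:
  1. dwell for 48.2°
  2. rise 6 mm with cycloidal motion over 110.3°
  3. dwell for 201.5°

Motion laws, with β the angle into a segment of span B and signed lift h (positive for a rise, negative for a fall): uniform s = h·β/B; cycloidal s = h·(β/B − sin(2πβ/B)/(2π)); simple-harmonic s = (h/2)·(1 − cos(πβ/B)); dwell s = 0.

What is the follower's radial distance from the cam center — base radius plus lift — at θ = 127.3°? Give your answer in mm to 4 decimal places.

seg 1 [0°–48.2°] dwell: s stays 0.0000
seg 2 [48.2°–158.5°] cycloidal, h=6: θ=127.3° here. β=79.1, B=110.3. 6·(0.7171 − sin(2π·0.7171)/(2π)) = 5.2375 → s = 5.2375
radial distance = base radius + s = 49 + 5.2375 = 54.2375

54.2375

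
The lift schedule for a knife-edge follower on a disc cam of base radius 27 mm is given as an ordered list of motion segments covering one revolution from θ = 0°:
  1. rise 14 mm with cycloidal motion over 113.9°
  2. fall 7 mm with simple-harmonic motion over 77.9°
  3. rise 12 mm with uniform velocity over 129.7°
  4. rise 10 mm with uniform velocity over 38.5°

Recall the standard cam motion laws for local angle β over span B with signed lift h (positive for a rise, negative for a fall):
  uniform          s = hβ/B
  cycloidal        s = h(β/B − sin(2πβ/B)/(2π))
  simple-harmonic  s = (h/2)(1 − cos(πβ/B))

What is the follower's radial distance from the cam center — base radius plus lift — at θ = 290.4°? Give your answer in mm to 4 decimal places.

seg 1 [0°–113.9°] cycloidal, h=14: full span → s += 14 → s = 14.0000
seg 2 [113.9°–191.8°] simple-harmonic, h=-7: full span → s += -7 → s = 7.0000
seg 3 [191.8°–321.5°] uniform, h=12: θ=290.4° here. β=98.6, B=129.7. 12·98.6/129.7 = 9.1226 → s = 16.1226
radial distance = base radius + s = 27 + 16.1226 = 43.1226

43.1226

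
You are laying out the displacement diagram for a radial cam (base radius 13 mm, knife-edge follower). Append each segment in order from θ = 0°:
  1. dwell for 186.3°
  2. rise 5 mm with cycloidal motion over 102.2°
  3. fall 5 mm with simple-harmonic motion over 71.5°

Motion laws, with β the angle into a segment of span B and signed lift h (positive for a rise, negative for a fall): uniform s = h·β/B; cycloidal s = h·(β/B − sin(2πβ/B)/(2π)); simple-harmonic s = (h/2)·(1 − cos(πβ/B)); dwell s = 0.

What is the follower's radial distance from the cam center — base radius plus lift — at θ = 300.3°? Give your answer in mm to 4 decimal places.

seg 1 [0°–186.3°] dwell: s stays 0.0000
seg 2 [186.3°–288.5°] cycloidal, h=5: full span → s += 5 → s = 5.0000
seg 3 [288.5°–360°] simple-harmonic, h=-5: θ=300.3° here. β=11.8, B=71.5. -5/2·(1 − cos(π·0.1650)) = -0.3286 → s = 4.6714
radial distance = base radius + s = 13 + 4.6714 = 17.6714

17.6714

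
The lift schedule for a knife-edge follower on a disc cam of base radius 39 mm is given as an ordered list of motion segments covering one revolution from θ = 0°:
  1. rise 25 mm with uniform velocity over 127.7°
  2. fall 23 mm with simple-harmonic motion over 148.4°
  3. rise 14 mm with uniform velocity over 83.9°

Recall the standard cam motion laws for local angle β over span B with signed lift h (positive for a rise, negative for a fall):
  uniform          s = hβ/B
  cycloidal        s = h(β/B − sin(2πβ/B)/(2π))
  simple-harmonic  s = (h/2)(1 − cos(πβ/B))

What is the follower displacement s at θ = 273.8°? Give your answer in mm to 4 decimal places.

seg 1 [0°–127.7°] uniform, h=25: full span → s += 25 → s = 25.0000
seg 2 [127.7°–276.1°] simple-harmonic, h=-23: θ=273.8° here. β=146.1, B=148.4. -23/2·(1 − cos(π·0.9845)) = -22.9864 → s = 2.0136

2.0136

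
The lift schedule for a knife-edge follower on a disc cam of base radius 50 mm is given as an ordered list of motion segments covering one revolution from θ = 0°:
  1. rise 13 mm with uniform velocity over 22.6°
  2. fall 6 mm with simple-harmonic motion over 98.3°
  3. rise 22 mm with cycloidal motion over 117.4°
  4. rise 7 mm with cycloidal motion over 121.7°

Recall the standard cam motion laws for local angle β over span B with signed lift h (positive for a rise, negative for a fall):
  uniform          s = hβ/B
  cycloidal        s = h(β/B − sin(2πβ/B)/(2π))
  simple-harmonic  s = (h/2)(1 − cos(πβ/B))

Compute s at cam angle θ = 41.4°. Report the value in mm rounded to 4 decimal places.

seg 1 [0°–22.6°] uniform, h=13: full span → s += 13 → s = 13.0000
seg 2 [22.6°–120.9°] simple-harmonic, h=-6: θ=41.4° here. β=18.8, B=98.3. -6/2·(1 − cos(π·0.1913)) = -0.5254 → s = 12.4746

12.4746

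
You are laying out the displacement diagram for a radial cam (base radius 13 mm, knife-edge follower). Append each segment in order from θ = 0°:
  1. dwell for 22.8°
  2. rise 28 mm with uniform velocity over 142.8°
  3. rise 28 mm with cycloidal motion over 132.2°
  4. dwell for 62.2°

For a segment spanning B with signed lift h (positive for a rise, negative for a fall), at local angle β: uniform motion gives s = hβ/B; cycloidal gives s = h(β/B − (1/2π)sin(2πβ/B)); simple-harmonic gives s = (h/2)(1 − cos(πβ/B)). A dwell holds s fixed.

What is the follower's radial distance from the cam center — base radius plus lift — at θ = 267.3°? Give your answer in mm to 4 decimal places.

seg 1 [0°–22.8°] dwell: s stays 0.0000
seg 2 [22.8°–165.6°] uniform, h=28: full span → s += 28 → s = 28.0000
seg 3 [165.6°–297.8°] cycloidal, h=28: θ=267.3° here. β=101.7, B=132.2. 28·(0.7693 − sin(2π·0.7693)/(2π)) = 25.9637 → s = 53.9637
radial distance = base radius + s = 13 + 53.9637 = 66.9637

66.9637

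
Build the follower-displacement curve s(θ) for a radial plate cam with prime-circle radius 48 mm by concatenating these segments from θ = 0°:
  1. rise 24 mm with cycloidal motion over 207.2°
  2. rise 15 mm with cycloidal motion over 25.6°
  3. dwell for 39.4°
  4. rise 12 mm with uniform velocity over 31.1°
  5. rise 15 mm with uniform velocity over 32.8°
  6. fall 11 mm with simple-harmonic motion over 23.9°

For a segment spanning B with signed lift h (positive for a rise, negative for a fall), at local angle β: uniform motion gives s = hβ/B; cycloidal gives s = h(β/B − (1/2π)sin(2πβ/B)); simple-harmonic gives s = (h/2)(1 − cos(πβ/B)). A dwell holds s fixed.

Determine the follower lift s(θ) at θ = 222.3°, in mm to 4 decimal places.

seg 1 [0°–207.2°] cycloidal, h=24: full span → s += 24 → s = 24.0000
seg 2 [207.2°–232.8°] cycloidal, h=15: θ=222.3° here. β=15.1, B=25.6. 15·(0.5898 − sin(2π·0.5898)/(2π)) = 10.1249 → s = 34.1249

34.1249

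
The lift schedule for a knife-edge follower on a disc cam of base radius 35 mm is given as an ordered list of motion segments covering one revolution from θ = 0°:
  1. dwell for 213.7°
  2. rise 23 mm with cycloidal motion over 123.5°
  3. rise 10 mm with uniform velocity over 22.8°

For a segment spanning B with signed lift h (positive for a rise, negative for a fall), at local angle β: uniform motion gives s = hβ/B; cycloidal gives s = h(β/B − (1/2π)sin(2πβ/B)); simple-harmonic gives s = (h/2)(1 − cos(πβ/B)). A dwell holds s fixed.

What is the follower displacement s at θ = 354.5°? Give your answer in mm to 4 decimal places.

seg 1 [0°–213.7°] dwell: s stays 0.0000
seg 2 [213.7°–337.2°] cycloidal, h=23: full span → s += 23 → s = 23.0000
seg 3 [337.2°–360°] uniform, h=10: θ=354.5° here. β=17.3, B=22.8. 10·17.3/22.8 = 7.5877 → s = 30.5877

30.5877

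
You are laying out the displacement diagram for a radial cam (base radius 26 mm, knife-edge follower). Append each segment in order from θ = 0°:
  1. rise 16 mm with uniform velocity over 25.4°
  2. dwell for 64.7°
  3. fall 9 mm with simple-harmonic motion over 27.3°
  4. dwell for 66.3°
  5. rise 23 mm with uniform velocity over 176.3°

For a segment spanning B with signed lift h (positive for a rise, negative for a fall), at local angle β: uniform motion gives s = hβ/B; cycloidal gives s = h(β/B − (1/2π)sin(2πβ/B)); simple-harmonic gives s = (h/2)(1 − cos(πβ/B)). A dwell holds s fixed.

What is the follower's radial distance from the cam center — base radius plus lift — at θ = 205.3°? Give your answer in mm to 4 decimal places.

seg 1 [0°–25.4°] uniform, h=16: full span → s += 16 → s = 16.0000
seg 2 [25.4°–90.1°] dwell: s stays 16.0000
seg 3 [90.1°–117.4°] simple-harmonic, h=-9: full span → s += -9 → s = 7.0000
seg 4 [117.4°–183.7°] dwell: s stays 7.0000
seg 5 [183.7°–360°] uniform, h=23: θ=205.3° here. β=21.6, B=176.3. 23·21.6/176.3 = 2.8179 → s = 9.8179
radial distance = base radius + s = 26 + 9.8179 = 35.8179

35.8179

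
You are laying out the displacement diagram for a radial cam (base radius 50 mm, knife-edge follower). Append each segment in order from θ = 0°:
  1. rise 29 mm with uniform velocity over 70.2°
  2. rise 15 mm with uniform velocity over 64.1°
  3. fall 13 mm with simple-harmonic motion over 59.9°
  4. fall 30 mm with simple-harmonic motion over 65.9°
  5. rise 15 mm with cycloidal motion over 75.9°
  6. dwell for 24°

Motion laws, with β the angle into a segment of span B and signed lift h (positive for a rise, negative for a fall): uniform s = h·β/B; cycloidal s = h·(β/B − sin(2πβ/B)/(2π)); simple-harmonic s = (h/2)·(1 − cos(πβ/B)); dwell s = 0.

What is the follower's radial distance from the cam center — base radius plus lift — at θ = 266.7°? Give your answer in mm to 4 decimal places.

seg 1 [0°–70.2°] uniform, h=29: full span → s += 29 → s = 29.0000
seg 2 [70.2°–134.3°] uniform, h=15: full span → s += 15 → s = 44.0000
seg 3 [134.3°–194.2°] simple-harmonic, h=-13: full span → s += -13 → s = 31.0000
seg 4 [194.2°–260.1°] simple-harmonic, h=-30: full span → s += -30 → s = 1.0000
seg 5 [260.1°–336°] cycloidal, h=15: θ=266.7° here. β=6.6, B=75.9. 15·(0.0870 − sin(2π·0.0870)/(2π)) = 0.0639 → s = 1.0639
radial distance = base radius + s = 50 + 1.0639 = 51.0639

51.0639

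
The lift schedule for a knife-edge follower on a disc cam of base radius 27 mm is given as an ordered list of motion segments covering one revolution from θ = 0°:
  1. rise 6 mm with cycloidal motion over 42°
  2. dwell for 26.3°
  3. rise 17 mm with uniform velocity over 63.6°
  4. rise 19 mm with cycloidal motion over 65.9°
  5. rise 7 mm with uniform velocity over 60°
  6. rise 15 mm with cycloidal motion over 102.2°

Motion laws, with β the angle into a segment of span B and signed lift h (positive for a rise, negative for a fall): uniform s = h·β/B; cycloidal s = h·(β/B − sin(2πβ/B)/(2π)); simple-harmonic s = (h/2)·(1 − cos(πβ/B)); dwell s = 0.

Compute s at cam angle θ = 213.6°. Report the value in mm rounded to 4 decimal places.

seg 1 [0°–42°] cycloidal, h=6: full span → s += 6 → s = 6.0000
seg 2 [42°–68.3°] dwell: s stays 6.0000
seg 3 [68.3°–131.9°] uniform, h=17: full span → s += 17 → s = 23.0000
seg 4 [131.9°–197.8°] cycloidal, h=19: full span → s += 19 → s = 42.0000
seg 5 [197.8°–257.8°] uniform, h=7: θ=213.6° here. β=15.8, B=60. 7·15.8/60 = 1.8433 → s = 43.8433

43.8433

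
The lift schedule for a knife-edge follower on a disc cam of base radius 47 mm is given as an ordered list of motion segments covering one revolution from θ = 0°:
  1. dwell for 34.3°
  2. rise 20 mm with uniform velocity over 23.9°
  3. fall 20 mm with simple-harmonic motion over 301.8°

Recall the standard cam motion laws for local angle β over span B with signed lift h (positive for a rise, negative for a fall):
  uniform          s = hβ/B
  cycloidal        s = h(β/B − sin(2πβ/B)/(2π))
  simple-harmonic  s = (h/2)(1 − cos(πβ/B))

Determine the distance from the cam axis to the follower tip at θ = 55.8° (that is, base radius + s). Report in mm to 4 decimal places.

seg 1 [0°–34.3°] dwell: s stays 0.0000
seg 2 [34.3°–58.2°] uniform, h=20: θ=55.8° here. β=21.5, B=23.9. 20·21.5/23.9 = 17.9916 → s = 17.9916
radial distance = base radius + s = 47 + 17.9916 = 64.9916

64.9916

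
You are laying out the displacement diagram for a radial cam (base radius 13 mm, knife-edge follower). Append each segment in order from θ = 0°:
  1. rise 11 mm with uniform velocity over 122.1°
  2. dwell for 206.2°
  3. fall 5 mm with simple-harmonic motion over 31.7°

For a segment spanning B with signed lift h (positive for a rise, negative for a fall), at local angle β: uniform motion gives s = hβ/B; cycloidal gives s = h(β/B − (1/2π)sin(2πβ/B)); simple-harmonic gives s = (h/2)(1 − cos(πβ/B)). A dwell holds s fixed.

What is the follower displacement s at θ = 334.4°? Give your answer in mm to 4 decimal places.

seg 1 [0°–122.1°] uniform, h=11: full span → s += 11 → s = 11.0000
seg 2 [122.1°–328.3°] dwell: s stays 11.0000
seg 3 [328.3°–360°] simple-harmonic, h=-5: θ=334.4° here. β=6.1, B=31.7. -5/2·(1 − cos(π·0.1924)) = -0.4431 → s = 10.5569

10.5569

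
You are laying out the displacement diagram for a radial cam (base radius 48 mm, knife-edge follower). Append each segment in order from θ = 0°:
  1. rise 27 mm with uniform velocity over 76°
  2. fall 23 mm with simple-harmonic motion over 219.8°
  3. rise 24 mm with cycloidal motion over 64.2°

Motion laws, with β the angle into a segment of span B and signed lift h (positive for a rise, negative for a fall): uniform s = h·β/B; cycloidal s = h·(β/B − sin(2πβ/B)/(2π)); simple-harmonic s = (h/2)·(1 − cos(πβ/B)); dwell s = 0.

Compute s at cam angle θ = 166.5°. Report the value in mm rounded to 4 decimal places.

seg 1 [0°–76°] uniform, h=27: full span → s += 27 → s = 27.0000
seg 2 [76°–295.8°] simple-harmonic, h=-23: θ=166.5° here. β=90.5, B=219.8. -23/2·(1 − cos(π·0.4117)) = -8.3519 → s = 18.6481

18.6481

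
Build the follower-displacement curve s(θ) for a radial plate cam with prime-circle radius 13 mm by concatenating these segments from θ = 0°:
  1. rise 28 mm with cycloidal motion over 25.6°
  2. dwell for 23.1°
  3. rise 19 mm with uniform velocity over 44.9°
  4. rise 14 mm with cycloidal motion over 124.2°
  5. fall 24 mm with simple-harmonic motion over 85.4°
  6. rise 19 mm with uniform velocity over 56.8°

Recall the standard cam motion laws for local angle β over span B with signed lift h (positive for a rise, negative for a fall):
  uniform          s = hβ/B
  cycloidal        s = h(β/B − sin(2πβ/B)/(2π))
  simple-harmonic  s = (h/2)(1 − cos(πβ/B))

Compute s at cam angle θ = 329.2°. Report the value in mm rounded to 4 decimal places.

seg 1 [0°–25.6°] cycloidal, h=28: full span → s += 28 → s = 28.0000
seg 2 [25.6°–48.7°] dwell: s stays 28.0000
seg 3 [48.7°–93.6°] uniform, h=19: full span → s += 19 → s = 47.0000
seg 4 [93.6°–217.8°] cycloidal, h=14: full span → s += 14 → s = 61.0000
seg 5 [217.8°–303.2°] simple-harmonic, h=-24: full span → s += -24 → s = 37.0000
seg 6 [303.2°–360°] uniform, h=19: θ=329.2° here. β=26, B=56.8. 19·26/56.8 = 8.6972 → s = 45.6972

45.6972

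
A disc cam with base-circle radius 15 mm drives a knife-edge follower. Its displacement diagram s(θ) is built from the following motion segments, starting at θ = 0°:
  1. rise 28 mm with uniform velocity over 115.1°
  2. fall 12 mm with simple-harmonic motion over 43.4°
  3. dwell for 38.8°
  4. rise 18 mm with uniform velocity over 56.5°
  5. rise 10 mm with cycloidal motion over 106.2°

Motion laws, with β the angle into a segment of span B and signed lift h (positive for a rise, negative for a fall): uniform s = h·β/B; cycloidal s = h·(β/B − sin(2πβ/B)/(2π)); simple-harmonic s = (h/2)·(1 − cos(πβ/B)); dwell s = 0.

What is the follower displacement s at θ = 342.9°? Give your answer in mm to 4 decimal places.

seg 1 [0°–115.1°] uniform, h=28: full span → s += 28 → s = 28.0000
seg 2 [115.1°–158.5°] simple-harmonic, h=-12: full span → s += -12 → s = 16.0000
seg 3 [158.5°–197.3°] dwell: s stays 16.0000
seg 4 [197.3°–253.8°] uniform, h=18: full span → s += 18 → s = 34.0000
seg 5 [253.8°–360°] cycloidal, h=10: θ=342.9° here. β=89.1, B=106.2. 10·(0.8390 − sin(2π·0.8390)/(2π)) = 9.7390 → s = 43.7390

43.7390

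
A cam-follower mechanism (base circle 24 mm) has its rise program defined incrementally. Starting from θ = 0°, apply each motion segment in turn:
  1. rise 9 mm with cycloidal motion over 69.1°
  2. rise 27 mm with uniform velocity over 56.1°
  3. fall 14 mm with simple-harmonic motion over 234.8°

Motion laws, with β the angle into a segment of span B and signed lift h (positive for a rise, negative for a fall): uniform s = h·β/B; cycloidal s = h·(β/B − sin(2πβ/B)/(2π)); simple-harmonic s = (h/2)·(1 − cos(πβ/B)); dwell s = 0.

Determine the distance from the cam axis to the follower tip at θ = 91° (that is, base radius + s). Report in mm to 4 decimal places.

seg 1 [0°–69.1°] cycloidal, h=9: full span → s += 9 → s = 9.0000
seg 2 [69.1°–125.2°] uniform, h=27: θ=91° here. β=21.9, B=56.1. 27·21.9/56.1 = 10.5401 → s = 19.5401
radial distance = base radius + s = 24 + 19.5401 = 43.5401

43.5401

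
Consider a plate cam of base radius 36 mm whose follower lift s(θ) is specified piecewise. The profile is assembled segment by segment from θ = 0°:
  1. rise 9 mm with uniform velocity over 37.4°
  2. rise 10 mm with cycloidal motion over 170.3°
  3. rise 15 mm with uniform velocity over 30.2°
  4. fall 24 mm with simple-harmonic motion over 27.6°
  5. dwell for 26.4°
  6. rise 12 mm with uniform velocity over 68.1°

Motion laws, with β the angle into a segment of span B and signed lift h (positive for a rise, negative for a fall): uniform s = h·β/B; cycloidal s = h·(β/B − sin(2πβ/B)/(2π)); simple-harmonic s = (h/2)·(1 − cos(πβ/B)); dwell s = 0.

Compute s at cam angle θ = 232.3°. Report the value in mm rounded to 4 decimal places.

seg 1 [0°–37.4°] uniform, h=9: full span → s += 9 → s = 9.0000
seg 2 [37.4°–207.7°] cycloidal, h=10: full span → s += 10 → s = 19.0000
seg 3 [207.7°–237.9°] uniform, h=15: θ=232.3° here. β=24.6, B=30.2. 15·24.6/30.2 = 12.2185 → s = 31.2185

31.2185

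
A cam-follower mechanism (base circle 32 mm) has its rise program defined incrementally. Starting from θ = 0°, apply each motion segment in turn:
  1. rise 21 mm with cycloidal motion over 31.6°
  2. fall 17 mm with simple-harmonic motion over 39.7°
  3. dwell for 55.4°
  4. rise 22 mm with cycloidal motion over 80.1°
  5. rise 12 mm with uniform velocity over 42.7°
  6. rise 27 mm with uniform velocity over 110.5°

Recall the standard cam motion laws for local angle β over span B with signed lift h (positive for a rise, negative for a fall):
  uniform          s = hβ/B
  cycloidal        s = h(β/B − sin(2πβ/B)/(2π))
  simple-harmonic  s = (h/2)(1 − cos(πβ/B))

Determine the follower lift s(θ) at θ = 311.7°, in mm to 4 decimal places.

seg 1 [0°–31.6°] cycloidal, h=21: full span → s += 21 → s = 21.0000
seg 2 [31.6°–71.3°] simple-harmonic, h=-17: full span → s += -17 → s = 4.0000
seg 3 [71.3°–126.7°] dwell: s stays 4.0000
seg 4 [126.7°–206.8°] cycloidal, h=22: full span → s += 22 → s = 26.0000
seg 5 [206.8°–249.5°] uniform, h=12: full span → s += 12 → s = 38.0000
seg 6 [249.5°–360°] uniform, h=27: θ=311.7° here. β=62.2, B=110.5. 27·62.2/110.5 = 15.1982 → s = 53.1982

53.1982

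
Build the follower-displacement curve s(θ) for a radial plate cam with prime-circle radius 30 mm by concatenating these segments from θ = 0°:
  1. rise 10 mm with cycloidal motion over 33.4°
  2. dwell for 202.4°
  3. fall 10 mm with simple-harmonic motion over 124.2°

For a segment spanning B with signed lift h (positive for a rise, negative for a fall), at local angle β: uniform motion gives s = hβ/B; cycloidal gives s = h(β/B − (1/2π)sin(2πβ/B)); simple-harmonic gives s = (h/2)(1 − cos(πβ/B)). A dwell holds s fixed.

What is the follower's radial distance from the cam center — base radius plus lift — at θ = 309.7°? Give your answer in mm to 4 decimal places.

seg 1 [0°–33.4°] cycloidal, h=10: full span → s += 10 → s = 10.0000
seg 2 [33.4°–235.8°] dwell: s stays 10.0000
seg 3 [235.8°–360°] simple-harmonic, h=-10: θ=309.7° here. β=73.9, B=124.2. -10/2·(1 − cos(π·0.5950)) = -6.4703 → s = 3.5297
radial distance = base radius + s = 30 + 3.5297 = 33.5297

33.5297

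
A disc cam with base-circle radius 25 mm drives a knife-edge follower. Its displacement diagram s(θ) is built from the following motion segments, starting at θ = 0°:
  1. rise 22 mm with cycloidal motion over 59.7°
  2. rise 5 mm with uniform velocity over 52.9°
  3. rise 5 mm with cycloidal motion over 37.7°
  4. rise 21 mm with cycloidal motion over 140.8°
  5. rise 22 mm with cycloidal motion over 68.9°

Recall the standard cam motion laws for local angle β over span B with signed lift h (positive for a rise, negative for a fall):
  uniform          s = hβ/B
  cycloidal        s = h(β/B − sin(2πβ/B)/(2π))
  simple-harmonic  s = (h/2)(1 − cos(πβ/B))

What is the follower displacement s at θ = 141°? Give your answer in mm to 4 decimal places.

seg 1 [0°–59.7°] cycloidal, h=22: full span → s += 22 → s = 22.0000
seg 2 [59.7°–112.6°] uniform, h=5: full span → s += 5 → s = 27.0000
seg 3 [112.6°–150.3°] cycloidal, h=5: θ=141° here. β=28.4, B=37.7. 5·(0.7533 − sin(2π·0.7533)/(2π)) = 4.5622 → s = 31.5622

31.5622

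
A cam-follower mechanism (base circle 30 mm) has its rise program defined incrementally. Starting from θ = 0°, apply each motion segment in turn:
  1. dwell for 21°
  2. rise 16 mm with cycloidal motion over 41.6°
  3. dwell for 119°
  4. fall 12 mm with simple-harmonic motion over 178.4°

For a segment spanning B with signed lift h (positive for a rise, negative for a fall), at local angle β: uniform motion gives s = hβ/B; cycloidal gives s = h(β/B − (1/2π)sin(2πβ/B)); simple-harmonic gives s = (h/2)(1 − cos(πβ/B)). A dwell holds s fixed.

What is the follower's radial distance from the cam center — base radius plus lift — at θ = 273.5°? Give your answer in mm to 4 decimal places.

seg 1 [0°–21°] dwell: s stays 0.0000
seg 2 [21°–62.6°] cycloidal, h=16: full span → s += 16 → s = 16.0000
seg 3 [62.6°–181.6°] dwell: s stays 16.0000
seg 4 [181.6°–360°] simple-harmonic, h=-12: θ=273.5° here. β=91.9, B=178.4. -12/2·(1 − cos(π·0.5151)) = -6.2852 → s = 9.7148
radial distance = base radius + s = 30 + 9.7148 = 39.7148

39.7148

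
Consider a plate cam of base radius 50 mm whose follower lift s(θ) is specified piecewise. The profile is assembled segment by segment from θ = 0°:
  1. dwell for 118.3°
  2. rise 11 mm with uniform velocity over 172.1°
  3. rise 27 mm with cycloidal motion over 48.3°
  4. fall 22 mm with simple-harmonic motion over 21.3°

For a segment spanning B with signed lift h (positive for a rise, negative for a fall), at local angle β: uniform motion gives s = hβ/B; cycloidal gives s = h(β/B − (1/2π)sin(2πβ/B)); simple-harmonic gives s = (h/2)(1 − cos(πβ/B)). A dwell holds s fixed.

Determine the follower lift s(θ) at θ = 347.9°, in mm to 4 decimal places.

seg 1 [0°–118.3°] dwell: s stays 0.0000
seg 2 [118.3°–290.4°] uniform, h=11: full span → s += 11 → s = 11.0000
seg 3 [290.4°–338.7°] cycloidal, h=27: full span → s += 27 → s = 38.0000
seg 4 [338.7°–360°] simple-harmonic, h=-22: θ=347.9° here. β=9.2, B=21.3. -22/2·(1 − cos(π·0.4319)) = -8.6654 → s = 29.3346

29.3346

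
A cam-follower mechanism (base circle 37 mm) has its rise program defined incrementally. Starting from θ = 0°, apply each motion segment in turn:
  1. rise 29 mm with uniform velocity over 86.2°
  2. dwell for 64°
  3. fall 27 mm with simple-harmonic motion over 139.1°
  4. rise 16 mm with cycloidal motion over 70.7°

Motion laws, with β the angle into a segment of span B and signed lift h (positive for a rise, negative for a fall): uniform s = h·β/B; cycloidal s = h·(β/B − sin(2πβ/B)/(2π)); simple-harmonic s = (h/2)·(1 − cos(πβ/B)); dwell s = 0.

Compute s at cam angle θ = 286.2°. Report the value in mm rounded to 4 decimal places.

seg 1 [0°–86.2°] uniform, h=29: full span → s += 29 → s = 29.0000
seg 2 [86.2°–150.2°] dwell: s stays 29.0000
seg 3 [150.2°–289.3°] simple-harmonic, h=-27: θ=286.2° here. β=136, B=139.1. -27/2·(1 − cos(π·0.9777)) = -26.9669 → s = 2.0331

2.0331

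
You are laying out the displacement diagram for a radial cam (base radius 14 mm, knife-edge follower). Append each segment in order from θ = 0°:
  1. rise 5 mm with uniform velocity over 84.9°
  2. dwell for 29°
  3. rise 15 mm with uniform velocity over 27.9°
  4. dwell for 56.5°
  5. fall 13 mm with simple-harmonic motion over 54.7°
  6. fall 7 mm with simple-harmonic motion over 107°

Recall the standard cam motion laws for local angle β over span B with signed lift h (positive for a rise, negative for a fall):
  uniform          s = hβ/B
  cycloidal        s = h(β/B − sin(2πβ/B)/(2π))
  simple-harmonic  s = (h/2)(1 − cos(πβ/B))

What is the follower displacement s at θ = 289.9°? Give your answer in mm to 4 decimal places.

seg 1 [0°–84.9°] uniform, h=5: full span → s += 5 → s = 5.0000
seg 2 [84.9°–113.9°] dwell: s stays 5.0000
seg 3 [113.9°–141.8°] uniform, h=15: full span → s += 15 → s = 20.0000
seg 4 [141.8°–198.3°] dwell: s stays 20.0000
seg 5 [198.3°–253°] simple-harmonic, h=-13: full span → s += -13 → s = 7.0000
seg 6 [253°–360°] simple-harmonic, h=-7: θ=289.9° here. β=36.9, B=107. -7/2·(1 − cos(π·0.3449)) = -1.8609 → s = 5.1391

5.1391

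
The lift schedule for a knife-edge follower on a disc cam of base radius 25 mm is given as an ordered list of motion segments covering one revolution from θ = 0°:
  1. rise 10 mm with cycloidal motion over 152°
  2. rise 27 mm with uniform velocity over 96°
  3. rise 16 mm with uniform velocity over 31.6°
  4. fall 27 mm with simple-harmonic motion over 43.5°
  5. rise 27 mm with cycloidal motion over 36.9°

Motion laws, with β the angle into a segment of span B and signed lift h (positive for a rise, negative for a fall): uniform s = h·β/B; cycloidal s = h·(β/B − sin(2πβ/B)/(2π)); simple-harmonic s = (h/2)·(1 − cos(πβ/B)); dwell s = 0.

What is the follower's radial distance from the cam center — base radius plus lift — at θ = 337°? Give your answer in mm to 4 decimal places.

seg 1 [0°–152°] cycloidal, h=10: full span → s += 10 → s = 10.0000
seg 2 [152°–248°] uniform, h=27: full span → s += 27 → s = 37.0000
seg 3 [248°–279.6°] uniform, h=16: full span → s += 16 → s = 53.0000
seg 4 [279.6°–323.1°] simple-harmonic, h=-27: full span → s += -27 → s = 26.0000
seg 5 [323.1°–360°] cycloidal, h=27: θ=337° here. β=13.9, B=36.9. 27·(0.3767 − sin(2π·0.3767)/(2π)) = 7.1647 → s = 33.1647
radial distance = base radius + s = 25 + 33.1647 = 58.1647

58.1647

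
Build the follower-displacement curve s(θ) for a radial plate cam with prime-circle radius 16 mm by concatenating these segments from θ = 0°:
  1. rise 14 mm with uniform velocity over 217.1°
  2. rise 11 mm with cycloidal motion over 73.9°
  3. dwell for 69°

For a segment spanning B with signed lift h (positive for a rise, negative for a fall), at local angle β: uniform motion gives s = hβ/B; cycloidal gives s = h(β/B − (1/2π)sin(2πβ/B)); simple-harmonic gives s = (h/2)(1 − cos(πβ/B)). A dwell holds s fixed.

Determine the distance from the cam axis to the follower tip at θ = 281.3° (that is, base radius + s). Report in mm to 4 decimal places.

seg 1 [0°–217.1°] uniform, h=14: full span → s += 14 → s = 14.0000
seg 2 [217.1°–291°] cycloidal, h=11: θ=281.3° here. β=64.2, B=73.9. 11·(0.8687 − sin(2π·0.8687)/(2π)) = 10.8418 → s = 24.8418
radial distance = base radius + s = 16 + 24.8418 = 40.8418

40.8418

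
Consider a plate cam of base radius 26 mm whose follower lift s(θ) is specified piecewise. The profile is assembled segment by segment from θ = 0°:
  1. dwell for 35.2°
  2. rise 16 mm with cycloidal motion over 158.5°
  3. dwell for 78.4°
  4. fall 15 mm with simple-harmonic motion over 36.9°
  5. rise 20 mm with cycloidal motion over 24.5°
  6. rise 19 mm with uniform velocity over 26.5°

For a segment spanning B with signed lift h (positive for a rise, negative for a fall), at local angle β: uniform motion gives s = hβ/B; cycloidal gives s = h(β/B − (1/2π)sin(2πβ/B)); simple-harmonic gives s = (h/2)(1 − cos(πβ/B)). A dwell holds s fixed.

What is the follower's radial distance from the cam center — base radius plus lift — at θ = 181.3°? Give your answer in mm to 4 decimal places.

seg 1 [0°–35.2°] dwell: s stays 0.0000
seg 2 [35.2°–193.7°] cycloidal, h=16: θ=181.3° here. β=146.1, B=158.5. 16·(0.9218 − sin(2π·0.9218)/(2π)) = 15.9502 → s = 15.9502
radial distance = base radius + s = 26 + 15.9502 = 41.9502

41.9502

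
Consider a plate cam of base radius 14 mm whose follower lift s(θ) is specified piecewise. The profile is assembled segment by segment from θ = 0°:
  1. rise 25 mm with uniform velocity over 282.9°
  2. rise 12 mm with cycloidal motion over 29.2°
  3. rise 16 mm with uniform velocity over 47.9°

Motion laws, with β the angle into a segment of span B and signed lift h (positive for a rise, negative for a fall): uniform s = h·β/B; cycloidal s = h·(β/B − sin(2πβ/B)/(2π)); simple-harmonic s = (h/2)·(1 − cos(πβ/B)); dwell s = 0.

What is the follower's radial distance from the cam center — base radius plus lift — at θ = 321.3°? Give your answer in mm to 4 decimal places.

seg 1 [0°–282.9°] uniform, h=25: full span → s += 25 → s = 25.0000
seg 2 [282.9°–312.1°] cycloidal, h=12: full span → s += 12 → s = 37.0000
seg 3 [312.1°–360°] uniform, h=16: θ=321.3° here. β=9.2, B=47.9. 16·9.2/47.9 = 3.0731 → s = 40.0731
radial distance = base radius + s = 14 + 40.0731 = 54.0731

54.0731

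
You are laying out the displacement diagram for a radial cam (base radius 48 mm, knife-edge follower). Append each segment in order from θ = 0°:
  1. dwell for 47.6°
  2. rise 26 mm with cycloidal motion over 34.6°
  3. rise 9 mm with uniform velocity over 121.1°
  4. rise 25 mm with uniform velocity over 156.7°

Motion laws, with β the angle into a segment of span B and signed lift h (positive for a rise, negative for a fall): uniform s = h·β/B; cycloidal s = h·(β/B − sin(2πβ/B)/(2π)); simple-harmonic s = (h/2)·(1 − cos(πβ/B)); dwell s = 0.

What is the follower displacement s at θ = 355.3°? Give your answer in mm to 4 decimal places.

seg 1 [0°–47.6°] dwell: s stays 0.0000
seg 2 [47.6°–82.2°] cycloidal, h=26: full span → s += 26 → s = 26.0000
seg 3 [82.2°–203.3°] uniform, h=9: full span → s += 9 → s = 35.0000
seg 4 [203.3°–360°] uniform, h=25: θ=355.3° here. β=152, B=156.7. 25·152/156.7 = 24.2502 → s = 59.2502

59.2502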